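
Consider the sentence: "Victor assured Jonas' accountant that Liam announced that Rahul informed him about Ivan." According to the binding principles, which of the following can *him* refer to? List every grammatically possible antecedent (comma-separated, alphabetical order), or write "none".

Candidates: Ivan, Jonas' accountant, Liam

*him* is a pronoun; Principle B requires it to be free in its binding domain — the clause headed by 'informed'.
— Ivan: second object of the clause headed by 'informed'; is c-commanded by the pronoun; coreference would bind this R-expression — blocked (Principle C).
— Jonas' accountant: object of the matrix clause; c-commands the pronoun but lies outside its binding domain — allowed.
— Liam: subject of the clause headed by 'announced'; c-commands the pronoun but lies outside its binding domain — allowed.

Jonas' accountant, Liam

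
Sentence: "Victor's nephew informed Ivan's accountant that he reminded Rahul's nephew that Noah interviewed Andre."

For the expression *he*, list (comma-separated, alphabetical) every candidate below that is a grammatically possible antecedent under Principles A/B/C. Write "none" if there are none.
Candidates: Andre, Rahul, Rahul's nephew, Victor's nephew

*he* is a pronoun; Principle B requires it to be free in its binding domain — the clause headed by 'reminded'.
— Andre: object of the clause headed by 'interviewed'; is c-commanded by the pronoun; coreference would bind this R-expression — blocked (Principle C).
— Rahul: possessor inside the object DP of the clause headed by 'reminded'; is c-commanded by the pronoun; coreference would bind this R-expression — blocked (Principle C).
— Rahul's nephew: object of the clause headed by 'reminded'; is c-commanded by the pronoun; coreference would bind this R-expression — blocked (Principle C).
— Victor's nephew: subject of the matrix clause; c-commands the pronoun but lies outside its binding domain — allowed.

Victor's nephew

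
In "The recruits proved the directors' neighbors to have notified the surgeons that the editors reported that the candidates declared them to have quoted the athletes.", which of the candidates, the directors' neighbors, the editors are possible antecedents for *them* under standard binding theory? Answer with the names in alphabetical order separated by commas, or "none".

*them* is a pronoun; Principle B requires it to be free in its binding domain — the clause headed by 'declared'.
— the candidates: subject of the clause headed by 'declared'; c-commands the pronoun within its binding domain — blocked (Principle B).
— the directors' neighbors: subject of the clause headed by 'notified'; c-commands the pronoun but lies outside its binding domain — allowed.
— the editors: subject of the clause headed by 'reported'; c-commands the pronoun but lies outside its binding domain — allowed.

the directors' neighbors, the editors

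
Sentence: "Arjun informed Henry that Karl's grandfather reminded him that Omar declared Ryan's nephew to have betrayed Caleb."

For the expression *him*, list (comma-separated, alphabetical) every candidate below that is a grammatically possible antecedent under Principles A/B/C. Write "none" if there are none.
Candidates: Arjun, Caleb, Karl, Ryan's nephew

Arjun, Karl

*him* is a pronoun; Principle B requires it to be free in its binding domain — the clause headed by 'reminded'.
— Arjun: subject of the matrix clause; c-commands the pronoun but lies outside its binding domain — allowed.
— Caleb: object of the clause headed by 'betrayed'; is c-commanded by the pronoun; coreference would bind this R-expression — blocked (Principle C).
— Karl: possessor inside the subject DP of the clause headed by 'reminded'; does not c-command the pronoun — Principle B does not apply; allowed.
— Ryan's nephew: subject of the clause headed by 'betrayed'; is c-commanded by the pronoun; coreference would bind this R-expression — blocked (Principle C).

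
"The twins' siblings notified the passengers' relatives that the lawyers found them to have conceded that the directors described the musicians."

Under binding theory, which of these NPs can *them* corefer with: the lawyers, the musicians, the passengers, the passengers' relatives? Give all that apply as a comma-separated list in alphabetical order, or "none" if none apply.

*them* is a pronoun; Principle B requires it to be free in its binding domain — the clause headed by 'found'.
— the lawyers: subject of the clause headed by 'found'; c-commands the pronoun within its binding domain — blocked (Principle B).
— the musicians: object of the clause headed by 'described'; is c-commanded by the pronoun; coreference would bind this R-expression — blocked (Principle C).
— the passengers: possessor inside the object DP of the matrix clause; does not c-command the pronoun — Principle B does not apply; allowed.
— the passengers' relatives: object of the matrix clause; c-commands the pronoun but lies outside its binding domain — allowed.

the passengers, the passengers' relatives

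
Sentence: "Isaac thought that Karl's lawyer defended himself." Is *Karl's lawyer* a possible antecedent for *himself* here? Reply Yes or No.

*himself* is a reflexive; Principle A requires it to be bound within its binding domain — the clause headed by 'defended'.
— Karl's lawyer: subject of the clause headed by 'defended'; c-commands the reflexive within its binding domain — allowed (Principle A).

Yes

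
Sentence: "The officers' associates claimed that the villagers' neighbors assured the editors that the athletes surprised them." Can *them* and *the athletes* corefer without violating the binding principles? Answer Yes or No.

*the athletes* is an R-expression; Principle C requires it to be free (not bound by any c-commanding expression).
— them: object of the clause headed by 'surprised'; the R-expression locally c-commands the pronoun — coreference blocked (Principle B on the pronoun).

No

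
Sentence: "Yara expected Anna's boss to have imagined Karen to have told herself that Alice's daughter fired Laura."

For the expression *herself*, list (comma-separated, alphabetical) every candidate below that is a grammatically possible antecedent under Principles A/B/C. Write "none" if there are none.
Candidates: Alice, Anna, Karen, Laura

*herself* is a reflexive; Principle A requires it to be bound within its binding domain — the clause headed by 'told'.
— Alice: possessor inside the subject DP of the clause headed by 'fired'; does not c-command the reflexive — cannot bind it (Principle A).
— Anna: possessor inside the subject DP of the clause headed by 'imagined'; does not c-command the reflexive — cannot bind it (Principle A).
— Karen: subject of the clause headed by 'told'; c-commands the reflexive within its binding domain — allowed (Principle A).
— Laura: object of the clause headed by 'fired'; does not c-command the reflexive — cannot bind it (Principle A).

Karen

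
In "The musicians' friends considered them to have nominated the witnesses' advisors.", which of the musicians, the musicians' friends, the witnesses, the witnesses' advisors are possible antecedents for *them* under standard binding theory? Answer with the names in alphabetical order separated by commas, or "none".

*them* is a pronoun; Principle B requires it to be free in its binding domain — the matrix clause.
— the musicians: possessor inside the subject DP of the matrix clause; does not c-command the pronoun — Principle B does not apply; allowed.
— the musicians' friends: subject of the matrix clause; c-commands the pronoun within its binding domain — blocked (Principle B).
— the witnesses: possessor inside the object DP of the clause headed by 'nominated'; is c-commanded by the pronoun; coreference would bind this R-expression — blocked (Principle C).
— the witnesses' advisors: object of the clause headed by 'nominated'; is c-commanded by the pronoun; coreference would bind this R-expression — blocked (Principle C).

the musicians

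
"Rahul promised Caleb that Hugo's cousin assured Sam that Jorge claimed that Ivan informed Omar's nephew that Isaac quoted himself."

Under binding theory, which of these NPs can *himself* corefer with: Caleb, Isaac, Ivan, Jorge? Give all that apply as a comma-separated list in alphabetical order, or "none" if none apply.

Isaac

*himself* is a reflexive; Principle A requires it to be bound within its binding domain — the clause headed by 'quoted'.
— Caleb: object of the matrix clause; c-commands the reflexive but lies outside its binding domain — cannot bind it (Principle A).
— Isaac: subject of the clause headed by 'quoted'; c-commands the reflexive within its binding domain — allowed (Principle A).
— Ivan: subject of the clause headed by 'informed'; c-commands the reflexive but lies outside its binding domain — cannot bind it (Principle A).
— Jorge: subject of the clause headed by 'claimed'; c-commands the reflexive but lies outside its binding domain — cannot bind it (Principle A).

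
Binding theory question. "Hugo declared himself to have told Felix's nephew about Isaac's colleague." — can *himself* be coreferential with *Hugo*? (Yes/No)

Yes

*himself* is a reflexive; Principle A requires it to be bound within its binding domain — the matrix clause.
— Hugo: subject of the matrix clause; c-commands the reflexive within its binding domain — allowed (Principle A).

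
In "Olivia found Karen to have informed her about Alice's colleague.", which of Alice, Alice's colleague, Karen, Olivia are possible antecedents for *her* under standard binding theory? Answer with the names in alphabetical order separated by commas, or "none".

Olivia

*her* is a pronoun; Principle B requires it to be free in its binding domain — the clause headed by 'informed'.
— Alice: possessor inside the second object DP of the clause headed by 'informed'; is c-commanded by the pronoun; coreference would bind this R-expression — blocked (Principle C).
— Alice's colleague: second object of the clause headed by 'informed'; is c-commanded by the pronoun; coreference would bind this R-expression — blocked (Principle C).
— Karen: subject of the clause headed by 'informed'; c-commands the pronoun within its binding domain — blocked (Principle B).
— Olivia: subject of the matrix clause; c-commands the pronoun but lies outside its binding domain — allowed.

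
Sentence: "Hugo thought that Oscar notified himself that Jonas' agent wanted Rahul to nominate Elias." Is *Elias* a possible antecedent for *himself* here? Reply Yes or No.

No

*himself* is a reflexive; Principle A requires it to be bound within its binding domain — the clause headed by 'notified'.
— Elias: object of the clause headed by 'nominate'; does not c-command the reflexive — cannot bind it (Principle A).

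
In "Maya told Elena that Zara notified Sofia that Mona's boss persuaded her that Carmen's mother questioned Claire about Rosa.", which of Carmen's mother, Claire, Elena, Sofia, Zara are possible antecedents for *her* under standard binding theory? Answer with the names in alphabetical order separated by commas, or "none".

*her* is a pronoun; Principle B requires it to be free in its binding domain — the clause headed by 'persuaded'.
— Carmen's mother: subject of the clause headed by 'questioned'; is c-commanded by the pronoun; coreference would bind this R-expression — blocked (Principle C).
— Claire: object of the clause headed by 'questioned'; is c-commanded by the pronoun; coreference would bind this R-expression — blocked (Principle C).
— Elena: object of the matrix clause; c-commands the pronoun but lies outside its binding domain — allowed.
— Sofia: object of the clause headed by 'notified'; c-commands the pronoun but lies outside its binding domain — allowed.
— Zara: subject of the clause headed by 'notified'; c-commands the pronoun but lies outside its binding domain — allowed.

Elena, Sofia, Zara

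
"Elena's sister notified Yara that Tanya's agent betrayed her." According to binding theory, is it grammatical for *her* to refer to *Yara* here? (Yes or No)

*Yara* is an R-expression; Principle C requires it to be free (not bound by any c-commanding expression).
— her: object of the clause headed by 'betrayed'; the pronoun does not c-command the R-expression — coreference allowed.

Yes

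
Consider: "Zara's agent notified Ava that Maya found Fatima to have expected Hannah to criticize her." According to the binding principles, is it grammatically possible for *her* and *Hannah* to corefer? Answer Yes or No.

*her* is a pronoun; Principle B requires it to be free in its binding domain — the clause headed by 'criticize'.
— Hannah: subject of the clause headed by 'criticize'; c-commands the pronoun within its binding domain — blocked (Principle B).

No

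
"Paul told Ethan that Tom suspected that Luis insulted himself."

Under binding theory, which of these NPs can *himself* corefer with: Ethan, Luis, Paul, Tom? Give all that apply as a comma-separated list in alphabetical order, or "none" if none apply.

*himself* is a reflexive; Principle A requires it to be bound within its binding domain — the clause headed by 'insulted'.
— Ethan: object of the matrix clause; c-commands the reflexive but lies outside its binding domain — cannot bind it (Principle A).
— Luis: subject of the clause headed by 'insulted'; c-commands the reflexive within its binding domain — allowed (Principle A).
— Paul: subject of the matrix clause; c-commands the reflexive but lies outside its binding domain — cannot bind it (Principle A).
— Tom: subject of the clause headed by 'suspected'; c-commands the reflexive but lies outside its binding domain — cannot bind it (Principle A).

Luis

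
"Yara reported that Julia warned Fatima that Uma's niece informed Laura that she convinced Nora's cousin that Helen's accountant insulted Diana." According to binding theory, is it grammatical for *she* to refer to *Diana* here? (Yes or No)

No

*Diana* is an R-expression; Principle C requires it to be free (not bound by any c-commanding expression).
— she: subject of the clause headed by 'convinced'; the pronoun c-commands the R-expression — coreference blocked (Principle C).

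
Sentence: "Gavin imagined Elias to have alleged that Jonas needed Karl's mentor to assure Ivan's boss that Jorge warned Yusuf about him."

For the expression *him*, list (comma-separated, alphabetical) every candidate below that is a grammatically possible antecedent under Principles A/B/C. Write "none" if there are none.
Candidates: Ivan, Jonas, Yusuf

*him* is a pronoun; Principle B requires it to be free in its binding domain — the clause headed by 'warned'.
— Ivan: possessor inside the object DP of the clause headed by 'assure'; does not c-command the pronoun — Principle B does not apply; allowed.
— Jonas: subject of the clause headed by 'needed'; c-commands the pronoun but lies outside its binding domain — allowed.
— Yusuf: object of the clause headed by 'warned'; c-commands the pronoun within its binding domain — blocked (Principle B).

Ivan, Jonas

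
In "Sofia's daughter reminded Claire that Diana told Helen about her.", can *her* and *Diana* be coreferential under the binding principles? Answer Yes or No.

No

*Diana* is an R-expression; Principle C requires it to be free (not bound by any c-commanding expression).
— her: second object of the clause headed by 'told'; the R-expression locally c-commands the pronoun — coreference blocked (Principle B on the pronoun).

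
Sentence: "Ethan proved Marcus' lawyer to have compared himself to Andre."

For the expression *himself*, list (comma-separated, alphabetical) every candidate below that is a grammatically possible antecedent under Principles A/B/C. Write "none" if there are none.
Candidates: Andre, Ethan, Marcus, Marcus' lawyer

Marcus' lawyer

*himself* is a reflexive; Principle A requires it to be bound within its binding domain — the clause headed by 'compared'.
— Andre: second object of the clause headed by 'compared'; does not c-command the reflexive — cannot bind it (Principle A).
— Ethan: subject of the matrix clause; c-commands the reflexive but lies outside its binding domain — cannot bind it (Principle A).
— Marcus: possessor inside the subject DP of the clause headed by 'compared'; does not c-command the reflexive — cannot bind it (Principle A).
— Marcus' lawyer: subject of the clause headed by 'compared'; c-commands the reflexive within its binding domain — allowed (Principle A).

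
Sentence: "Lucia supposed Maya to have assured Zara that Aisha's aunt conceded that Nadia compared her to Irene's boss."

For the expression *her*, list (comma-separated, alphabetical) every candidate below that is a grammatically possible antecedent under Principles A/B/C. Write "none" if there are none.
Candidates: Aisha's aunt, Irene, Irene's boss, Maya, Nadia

*her* is a pronoun; Principle B requires it to be free in its binding domain — the clause headed by 'compared'.
— Aisha's aunt: subject of the clause headed by 'conceded'; c-commands the pronoun but lies outside its binding domain — allowed.
— Irene: possessor inside the second object DP of the clause headed by 'compared'; is c-commanded by the pronoun; coreference would bind this R-expression — blocked (Principle C).
— Irene's boss: second object of the clause headed by 'compared'; is c-commanded by the pronoun; coreference would bind this R-expression — blocked (Principle C).
— Maya: subject of the clause headed by 'assured'; c-commands the pronoun but lies outside its binding domain — allowed.
— Nadia: subject of the clause headed by 'compared'; c-commands the pronoun within its binding domain — blocked (Principle B).

Aisha's aunt, Maya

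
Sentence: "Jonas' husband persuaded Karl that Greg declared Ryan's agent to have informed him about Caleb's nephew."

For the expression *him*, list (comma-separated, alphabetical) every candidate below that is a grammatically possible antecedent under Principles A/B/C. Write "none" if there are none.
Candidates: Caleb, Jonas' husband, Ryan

*him* is a pronoun; Principle B requires it to be free in its binding domain — the clause headed by 'informed'.
— Caleb: possessor inside the second object DP of the clause headed by 'informed'; is c-commanded by the pronoun; coreference would bind this R-expression — blocked (Principle C).
— Jonas' husband: subject of the matrix clause; c-commands the pronoun but lies outside its binding domain — allowed.
— Ryan: possessor inside the subject DP of the clause headed by 'informed'; does not c-command the pronoun — Principle B does not apply; allowed.

Jonas' husband, Ryan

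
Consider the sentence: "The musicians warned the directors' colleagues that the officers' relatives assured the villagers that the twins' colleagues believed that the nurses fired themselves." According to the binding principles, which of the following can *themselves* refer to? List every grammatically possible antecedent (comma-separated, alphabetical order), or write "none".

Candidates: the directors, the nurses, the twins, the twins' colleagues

*themselves* is a reflexive; Principle A requires it to be bound within its binding domain — the clause headed by 'fired'.
— the directors: possessor inside the object DP of the matrix clause; does not c-command the reflexive — cannot bind it (Principle A).
— the nurses: subject of the clause headed by 'fired'; c-commands the reflexive within its binding domain — allowed (Principle A).
— the twins: possessor inside the subject DP of the clause headed by 'believed'; does not c-command the reflexive — cannot bind it (Principle A).
— the twins' colleagues: subject of the clause headed by 'believed'; c-commands the reflexive but lies outside its binding domain — cannot bind it (Principle A).

the nurses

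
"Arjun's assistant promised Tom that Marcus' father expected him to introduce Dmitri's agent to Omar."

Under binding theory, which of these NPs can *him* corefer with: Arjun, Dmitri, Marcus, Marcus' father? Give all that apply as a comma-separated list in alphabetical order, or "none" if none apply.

*him* is a pronoun; Principle B requires it to be free in its binding domain — the clause headed by 'expected'.
— Arjun: possessor inside the subject DP of the matrix clause; does not c-command the pronoun — Principle B does not apply; allowed.
— Dmitri: possessor inside the object DP of the clause headed by 'introduce'; is c-commanded by the pronoun; coreference would bind this R-expression — blocked (Principle C).
— Marcus: possessor inside the subject DP of the clause headed by 'expected'; does not c-command the pronoun — Principle B does not apply; allowed.
— Marcus' father: subject of the clause headed by 'expected'; c-commands the pronoun within its binding domain — blocked (Principle B).

Arjun, Marcus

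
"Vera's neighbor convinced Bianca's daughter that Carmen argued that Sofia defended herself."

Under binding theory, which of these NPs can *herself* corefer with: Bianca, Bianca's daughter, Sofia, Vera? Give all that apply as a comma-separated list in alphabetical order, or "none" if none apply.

Sofia

*herself* is a reflexive; Principle A requires it to be bound within its binding domain — the clause headed by 'defended'.
— Bianca: possessor inside the object DP of the matrix clause; does not c-command the reflexive — cannot bind it (Principle A).
— Bianca's daughter: object of the matrix clause; c-commands the reflexive but lies outside its binding domain — cannot bind it (Principle A).
— Sofia: subject of the clause headed by 'defended'; c-commands the reflexive within its binding domain — allowed (Principle A).
— Vera: possessor inside the subject DP of the matrix clause; does not c-command the reflexive — cannot bind it (Principle A).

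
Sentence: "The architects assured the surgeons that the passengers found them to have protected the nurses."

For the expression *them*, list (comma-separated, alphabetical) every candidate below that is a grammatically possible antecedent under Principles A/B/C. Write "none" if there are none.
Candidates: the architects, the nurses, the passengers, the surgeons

the architects, the surgeons

*them* is a pronoun; Principle B requires it to be free in its binding domain — the clause headed by 'found'.
— the architects: subject of the matrix clause; c-commands the pronoun but lies outside its binding domain — allowed.
— the nurses: object of the clause headed by 'protected'; is c-commanded by the pronoun; coreference would bind this R-expression — blocked (Principle C).
— the passengers: subject of the clause headed by 'found'; c-commands the pronoun within its binding domain — blocked (Principle B).
— the surgeons: object of the matrix clause; c-commands the pronoun but lies outside its binding domain — allowed.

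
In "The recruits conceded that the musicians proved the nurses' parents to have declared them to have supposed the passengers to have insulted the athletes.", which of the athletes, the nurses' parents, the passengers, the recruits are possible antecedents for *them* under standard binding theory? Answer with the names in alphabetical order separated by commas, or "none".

the recruits

*them* is a pronoun; Principle B requires it to be free in its binding domain — the clause headed by 'declared'.
— the athletes: object of the clause headed by 'insulted'; is c-commanded by the pronoun; coreference would bind this R-expression — blocked (Principle C).
— the nurses' parents: subject of the clause headed by 'declared'; c-commands the pronoun within its binding domain — blocked (Principle B).
— the passengers: subject of the clause headed by 'insulted'; is c-commanded by the pronoun; coreference would bind this R-expression — blocked (Principle C).
— the recruits: subject of the matrix clause; c-commands the pronoun but lies outside its binding domain — allowed.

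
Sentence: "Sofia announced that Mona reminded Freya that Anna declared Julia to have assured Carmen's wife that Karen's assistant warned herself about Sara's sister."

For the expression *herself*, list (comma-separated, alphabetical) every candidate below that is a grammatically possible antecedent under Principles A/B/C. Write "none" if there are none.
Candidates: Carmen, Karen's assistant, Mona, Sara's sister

*herself* is a reflexive; Principle A requires it to be bound within its binding domain — the clause headed by 'warned'.
— Carmen: possessor inside the object DP of the clause headed by 'assured'; does not c-command the reflexive — cannot bind it (Principle A).
— Karen's assistant: subject of the clause headed by 'warned'; c-commands the reflexive within its binding domain — allowed (Principle A).
— Mona: subject of the clause headed by 'reminded'; c-commands the reflexive but lies outside its binding domain — cannot bind it (Principle A).
— Sara's sister: second object of the clause headed by 'warned'; does not c-command the reflexive — cannot bind it (Principle A).

Karen's assistant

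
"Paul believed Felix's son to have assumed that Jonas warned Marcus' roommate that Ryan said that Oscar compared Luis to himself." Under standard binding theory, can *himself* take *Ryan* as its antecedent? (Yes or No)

No

*himself* is a reflexive; Principle A requires it to be bound within its binding domain — the clause headed by 'compared'.
— Ryan: subject of the clause headed by 'said'; c-commands the reflexive but lies outside its binding domain — cannot bind it (Principle A).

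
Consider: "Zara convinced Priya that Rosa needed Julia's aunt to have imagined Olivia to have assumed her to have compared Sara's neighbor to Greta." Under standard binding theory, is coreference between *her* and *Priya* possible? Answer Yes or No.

*Priya* is an R-expression; Principle C requires it to be free (not bound by any c-commanding expression).
— her: subject of the clause headed by 'compared'; the pronoun does not c-command the R-expression — coreference allowed.

Yes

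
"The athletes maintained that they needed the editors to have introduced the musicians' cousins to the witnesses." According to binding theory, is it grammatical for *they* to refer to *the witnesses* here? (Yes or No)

No

*the witnesses* is an R-expression; Principle C requires it to be free (not bound by any c-commanding expression).
— they: subject of the clause headed by 'needed'; the pronoun c-commands the R-expression — coreference blocked (Principle C).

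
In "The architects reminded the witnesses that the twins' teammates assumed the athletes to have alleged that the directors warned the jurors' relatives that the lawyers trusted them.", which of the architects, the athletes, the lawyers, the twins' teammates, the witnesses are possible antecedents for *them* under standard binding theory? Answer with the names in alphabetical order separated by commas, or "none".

the architects, the athletes, the twins' teammates, the witnesses

*them* is a pronoun; Principle B requires it to be free in its binding domain — the clause headed by 'trusted'.
— the architects: subject of the matrix clause; c-commands the pronoun but lies outside its binding domain — allowed.
— the athletes: subject of the clause headed by 'alleged'; c-commands the pronoun but lies outside its binding domain — allowed.
— the lawyers: subject of the clause headed by 'trusted'; c-commands the pronoun within its binding domain — blocked (Principle B).
— the twins' teammates: subject of the clause headed by 'assumed'; c-commands the pronoun but lies outside its binding domain — allowed.
— the witnesses: object of the matrix clause; c-commands the pronoun but lies outside its binding domain — allowed.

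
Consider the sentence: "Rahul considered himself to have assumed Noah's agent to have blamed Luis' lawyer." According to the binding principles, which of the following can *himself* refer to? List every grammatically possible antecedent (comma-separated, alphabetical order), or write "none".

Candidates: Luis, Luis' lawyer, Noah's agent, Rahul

*himself* is a reflexive; Principle A requires it to be bound within its binding domain — the matrix clause.
— Luis: possessor inside the object DP of the clause headed by 'blamed'; does not c-command the reflexive — cannot bind it (Principle A).
— Luis' lawyer: object of the clause headed by 'blamed'; does not c-command the reflexive — cannot bind it (Principle A).
— Noah's agent: subject of the clause headed by 'blamed'; does not c-command the reflexive — cannot bind it (Principle A).
— Rahul: subject of the matrix clause; c-commands the reflexive within its binding domain — allowed (Principle A).

Rahul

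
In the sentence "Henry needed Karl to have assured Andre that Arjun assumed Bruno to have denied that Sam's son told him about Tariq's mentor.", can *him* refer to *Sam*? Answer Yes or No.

Yes

*him* is a pronoun; Principle B requires it to be free in its binding domain — the clause headed by 'told'.
— Sam: possessor inside the subject DP of the clause headed by 'told'; does not c-command the pronoun — Principle B does not apply; allowed.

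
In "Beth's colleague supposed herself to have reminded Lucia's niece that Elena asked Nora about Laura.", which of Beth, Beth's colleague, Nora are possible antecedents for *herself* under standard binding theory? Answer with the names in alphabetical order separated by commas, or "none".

*herself* is a reflexive; Principle A requires it to be bound within its binding domain — the matrix clause.
— Beth: possessor inside the subject DP of the matrix clause; does not c-command the reflexive — cannot bind it (Principle A).
— Beth's colleague: subject of the matrix clause; c-commands the reflexive within its binding domain — allowed (Principle A).
— Nora: object of the clause headed by 'asked'; does not c-command the reflexive — cannot bind it (Principle A).

Beth's colleague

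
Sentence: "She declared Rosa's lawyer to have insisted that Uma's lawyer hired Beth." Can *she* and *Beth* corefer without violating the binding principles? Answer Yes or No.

No

*Beth* is an R-expression; Principle C requires it to be free (not bound by any c-commanding expression).
— she: subject of the matrix clause; the pronoun c-commands the R-expression — coreference blocked (Principle C).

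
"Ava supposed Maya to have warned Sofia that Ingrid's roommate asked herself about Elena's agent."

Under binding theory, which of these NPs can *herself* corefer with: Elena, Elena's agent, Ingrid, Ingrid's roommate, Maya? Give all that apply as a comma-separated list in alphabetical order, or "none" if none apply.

*herself* is a reflexive; Principle A requires it to be bound within its binding domain — the clause headed by 'asked'.
— Elena: possessor inside the second object DP of the clause headed by 'asked'; does not c-command the reflexive — cannot bind it (Principle A).
— Elena's agent: second object of the clause headed by 'asked'; does not c-command the reflexive — cannot bind it (Principle A).
— Ingrid: possessor inside the subject DP of the clause headed by 'asked'; does not c-command the reflexive — cannot bind it (Principle A).
— Ingrid's roommate: subject of the clause headed by 'asked'; c-commands the reflexive within its binding domain — allowed (Principle A).
— Maya: subject of the clause headed by 'warned'; c-commands the reflexive but lies outside its binding domain — cannot bind it (Principle A).

Ingrid's roommate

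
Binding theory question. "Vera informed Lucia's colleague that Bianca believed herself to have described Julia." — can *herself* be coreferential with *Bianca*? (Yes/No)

Yes

*herself* is a reflexive; Principle A requires it to be bound within its binding domain — the clause headed by 'believed'.
— Bianca: subject of the clause headed by 'believed'; c-commands the reflexive within its binding domain — allowed (Principle A).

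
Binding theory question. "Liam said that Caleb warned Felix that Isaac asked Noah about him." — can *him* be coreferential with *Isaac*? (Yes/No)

No

*him* is a pronoun; Principle B requires it to be free in its binding domain — the clause headed by 'asked'.
— Isaac: subject of the clause headed by 'asked'; c-commands the pronoun within its binding domain — blocked (Principle B).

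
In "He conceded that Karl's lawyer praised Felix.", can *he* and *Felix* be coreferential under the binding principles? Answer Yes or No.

No

*Felix* is an R-expression; Principle C requires it to be free (not bound by any c-commanding expression).
— he: subject of the matrix clause; the pronoun c-commands the R-expression — coreference blocked (Principle C).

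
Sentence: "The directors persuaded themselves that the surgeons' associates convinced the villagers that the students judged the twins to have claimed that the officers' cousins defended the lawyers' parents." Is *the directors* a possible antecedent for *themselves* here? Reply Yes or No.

*themselves* is a reflexive; Principle A requires it to be bound within its binding domain — the matrix clause.
— the directors: subject of the matrix clause; c-commands the reflexive within its binding domain — allowed (Principle A).

Yes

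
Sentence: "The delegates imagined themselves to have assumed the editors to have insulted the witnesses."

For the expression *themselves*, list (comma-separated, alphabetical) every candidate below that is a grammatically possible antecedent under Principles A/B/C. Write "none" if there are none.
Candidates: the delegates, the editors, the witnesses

the delegates

*themselves* is a reflexive; Principle A requires it to be bound within its binding domain — the matrix clause.
— the delegates: subject of the matrix clause; c-commands the reflexive within its binding domain — allowed (Principle A).
— the editors: subject of the clause headed by 'insulted'; does not c-command the reflexive — cannot bind it (Principle A).
— the witnesses: object of the clause headed by 'insulted'; does not c-command the reflexive — cannot bind it (Principle A).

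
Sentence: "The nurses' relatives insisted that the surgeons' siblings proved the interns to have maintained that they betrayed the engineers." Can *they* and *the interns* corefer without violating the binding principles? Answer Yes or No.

*the interns* is an R-expression; Principle C requires it to be free (not bound by any c-commanding expression).
— they: subject of the clause headed by 'betrayed'; the pronoun does not c-command the R-expression — coreference allowed.

Yes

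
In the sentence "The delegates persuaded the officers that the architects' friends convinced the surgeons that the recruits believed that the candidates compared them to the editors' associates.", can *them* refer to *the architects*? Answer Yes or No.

*them* is a pronoun; Principle B requires it to be free in its binding domain — the clause headed by 'compared'.
— the architects: possessor inside the subject DP of the clause headed by 'convinced'; does not c-command the pronoun — Principle B does not apply; allowed.

Yes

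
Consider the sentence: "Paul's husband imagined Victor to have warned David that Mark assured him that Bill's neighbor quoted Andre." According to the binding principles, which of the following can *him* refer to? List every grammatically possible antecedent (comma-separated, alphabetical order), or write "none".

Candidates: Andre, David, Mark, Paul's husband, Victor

David, Paul's husband, Victor

*him* is a pronoun; Principle B requires it to be free in its binding domain — the clause headed by 'assured'.
— Andre: object of the clause headed by 'quoted'; is c-commanded by the pronoun; coreference would bind this R-expression — blocked (Principle C).
— David: object of the clause headed by 'warned'; c-commands the pronoun but lies outside its binding domain — allowed.
— Mark: subject of the clause headed by 'assured'; c-commands the pronoun within its binding domain — blocked (Principle B).
— Paul's husband: subject of the matrix clause; c-commands the pronoun but lies outside its binding domain — allowed.
— Victor: subject of the clause headed by 'warned'; c-commands the pronoun but lies outside its binding domain — allowed.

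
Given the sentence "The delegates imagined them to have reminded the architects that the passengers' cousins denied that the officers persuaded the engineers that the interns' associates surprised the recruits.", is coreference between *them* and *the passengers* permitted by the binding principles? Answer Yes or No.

*them* is a pronoun; Principle B requires it to be free in its binding domain — the matrix clause.
— the passengers: possessor inside the subject DP of the clause headed by 'denied'; is c-commanded by the pronoun; coreference would bind this R-expression — blocked (Principle C).

No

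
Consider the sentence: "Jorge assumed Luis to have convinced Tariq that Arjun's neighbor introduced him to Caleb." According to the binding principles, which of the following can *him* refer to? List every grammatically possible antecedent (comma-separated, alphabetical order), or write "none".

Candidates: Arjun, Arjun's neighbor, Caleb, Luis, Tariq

Arjun, Luis, Tariq

*him* is a pronoun; Principle B requires it to be free in its binding domain — the clause headed by 'introduced'.
— Arjun: possessor inside the subject DP of the clause headed by 'introduced'; does not c-command the pronoun — Principle B does not apply; allowed.
— Arjun's neighbor: subject of the clause headed by 'introduced'; c-commands the pronoun within its binding domain — blocked (Principle B).
— Caleb: second object of the clause headed by 'introduced'; is c-commanded by the pronoun; coreference would bind this R-expression — blocked (Principle C).
— Luis: subject of the clause headed by 'convinced'; c-commands the pronoun but lies outside its binding domain — allowed.
— Tariq: object of the clause headed by 'convinced'; c-commands the pronoun but lies outside its binding domain — allowed.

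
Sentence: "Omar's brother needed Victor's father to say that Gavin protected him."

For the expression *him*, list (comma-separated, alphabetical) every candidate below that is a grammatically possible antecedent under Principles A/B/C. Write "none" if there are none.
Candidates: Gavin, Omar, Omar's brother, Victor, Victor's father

Omar, Omar's brother, Victor, Victor's father

*him* is a pronoun; Principle B requires it to be free in its binding domain — the clause headed by 'protected'.
— Gavin: subject of the clause headed by 'protected'; c-commands the pronoun within its binding domain — blocked (Principle B).
— Omar: possessor inside the subject DP of the matrix clause; does not c-command the pronoun — Principle B does not apply; allowed.
— Omar's brother: subject of the matrix clause; c-commands the pronoun but lies outside its binding domain — allowed.
— Victor: possessor inside the subject DP of the clause headed by 'say'; does not c-command the pronoun — Principle B does not apply; allowed.
— Victor's father: subject of the clause headed by 'say'; c-commands the pronoun but lies outside its binding domain — allowed.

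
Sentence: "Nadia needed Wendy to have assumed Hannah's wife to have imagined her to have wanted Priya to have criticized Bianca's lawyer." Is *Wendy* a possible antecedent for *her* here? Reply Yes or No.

*her* is a pronoun; Principle B requires it to be free in its binding domain — the clause headed by 'imagined'.
— Wendy: subject of the clause headed by 'assumed'; c-commands the pronoun but lies outside its binding domain — allowed.

Yes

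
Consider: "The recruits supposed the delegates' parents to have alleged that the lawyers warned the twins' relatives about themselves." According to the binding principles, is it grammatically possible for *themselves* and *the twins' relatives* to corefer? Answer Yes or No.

*themselves* is a reflexive; Principle A requires it to be bound within its binding domain — the clause headed by 'warned'.
— the twins' relatives: object of the clause headed by 'warned'; c-commands the reflexive within its binding domain — allowed (Principle A).

Yes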